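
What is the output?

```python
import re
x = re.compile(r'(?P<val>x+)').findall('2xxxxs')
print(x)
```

['xxxx']

Pattern: one or more of a literal 'x' (captured as 'val').
`findall` collects group 1 from the one match (1 total).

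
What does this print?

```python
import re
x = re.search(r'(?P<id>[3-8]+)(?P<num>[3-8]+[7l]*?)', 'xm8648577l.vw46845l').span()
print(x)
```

(2, 9)

Pattern: one or more of a character in [3-8] (captured as 'id'); then one or more of a character in [3-8], then zero or more of one of [7l] (lazy) (captured as 'num').
A non-greedy quantifier consumes as few characters as it can — just enough that the remainder of the pattern still matches from where it stops; whatever follows it matches normally.
Unlike `match`, `search` isn't anchored — it looks for the pattern anywhere in the string.
The match spans [2:9] → '8648577'.
Captured: group 1 = '864857', group 2 = '7'.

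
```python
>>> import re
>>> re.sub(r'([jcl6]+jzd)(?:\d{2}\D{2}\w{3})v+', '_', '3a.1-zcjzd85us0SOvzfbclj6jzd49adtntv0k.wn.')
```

'3a.1-z_zfb_0k.wn.'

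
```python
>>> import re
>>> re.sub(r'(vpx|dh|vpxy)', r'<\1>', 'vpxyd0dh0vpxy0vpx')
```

Alternation tries branches left to right and keeps the first one that lets the overall match succeed at that position.
Matches: at [0:3] → 'vpx'; at [6:8] → 'dh'; at [9:12] → 'vpx'; at [14:17] → 'vpx'.
`\1` in the replacement pulls in group 1's text for each match.

'<vpx>yd0<dh>0<vpx>y0<vpx>'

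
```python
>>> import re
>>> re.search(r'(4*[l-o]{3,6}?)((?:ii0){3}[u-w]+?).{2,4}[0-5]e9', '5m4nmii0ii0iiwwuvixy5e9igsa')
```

None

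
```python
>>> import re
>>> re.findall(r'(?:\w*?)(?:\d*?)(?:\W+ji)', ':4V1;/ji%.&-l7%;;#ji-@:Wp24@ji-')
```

['4V1;/ji', 'l7%;;#ji', 'Wp24@ji']

The pattern matches zero or more of a word character (lazy) (non-capturing group); then zero or more of a digit (lazy) (non-capturing group); then one or more of a non-word character, then the literal 'ji' (non-capturing group).
Scanning left to right: at [1:8] → '4V1;/ji'; at [12:20] → 'l7%;;#ji'; at [23:30] → 'Wp24@ji'.
With no groups in the pattern, `findall` gives back each whole match — 3 here.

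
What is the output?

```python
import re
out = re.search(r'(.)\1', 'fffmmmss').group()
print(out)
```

ff

A backreference is literal: `\1` must see the identical characters the first group matched.
`search` walks the string left to right and returns the first match it finds.
The match spans [0:2] → 'ff'.
Captured: group 1 = 'f'.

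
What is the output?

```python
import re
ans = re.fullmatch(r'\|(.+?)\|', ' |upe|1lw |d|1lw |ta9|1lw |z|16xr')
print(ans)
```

`re.fullmatch` is like wrapping the pattern in `^…$` (in single-line mode).
Here there's no way to consume every character, so the call returns None.

None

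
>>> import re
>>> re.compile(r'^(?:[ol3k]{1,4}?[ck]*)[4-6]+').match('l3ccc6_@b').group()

'l3ccc6'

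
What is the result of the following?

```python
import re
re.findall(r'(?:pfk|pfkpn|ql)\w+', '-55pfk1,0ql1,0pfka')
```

['pfk1', 'ql1', 'pfka']

`findall` yields the raw match text (3 of them) because the pattern has no groups.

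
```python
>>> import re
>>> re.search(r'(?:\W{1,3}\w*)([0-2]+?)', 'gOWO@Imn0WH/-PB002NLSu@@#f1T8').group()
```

'@Imn0'

Pattern: 1 to 3 of a non-word character, then zero or more of a word character (non-capturing group); then one or more of a character in [0-2] (lazy) (captured).
`re.search` tries every starting position until one works.
The match spans [4:9] → '@Imn0'.
Captured: group 1 = '0'.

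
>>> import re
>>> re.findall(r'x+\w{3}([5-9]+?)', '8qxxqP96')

['6']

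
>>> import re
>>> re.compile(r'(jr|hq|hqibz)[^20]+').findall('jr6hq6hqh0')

['jr']

Matches: at [0:9] match 'jr6hq6hqh', group 1 = 'jr'.
Because there's exactly one group, `findall` drops the full match and keeps group 1 from the one hit.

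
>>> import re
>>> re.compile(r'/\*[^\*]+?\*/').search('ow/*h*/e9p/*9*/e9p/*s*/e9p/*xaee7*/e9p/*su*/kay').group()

The match spans [2:7] → '/*h*/'.

'/*h*/'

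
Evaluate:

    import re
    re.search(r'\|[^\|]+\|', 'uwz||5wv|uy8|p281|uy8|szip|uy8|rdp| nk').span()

Unlike `match`, `search` isn't anchored — it looks for the pattern anywhere in the string.
The match spans [4:9] → '|5wv|'.

(4, 9)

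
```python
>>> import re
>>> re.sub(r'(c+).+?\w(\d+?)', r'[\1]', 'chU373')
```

'[c]73'

Each match is replaced using the text its own group 1 captured.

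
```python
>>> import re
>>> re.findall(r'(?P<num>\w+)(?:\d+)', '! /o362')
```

This matches one or more of a word character (captured as 'num'); then one or more of a digit (non-capturing group).
Scanning left to right: at [3:7] match 'o362', group 1 = 'o36'.
With a single group, `findall` returns only what that group captured — 1 item.

['o36']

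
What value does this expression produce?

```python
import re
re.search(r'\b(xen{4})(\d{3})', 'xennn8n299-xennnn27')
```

Pattern: a word boundary (`\b`, zero-width); then the literal 'xe', then exactly 4 of the literal 'n' (captured); then exactly 3 of a digit (captured).
`re.search` scans for the first position where the pattern succeeds.
Here nothing in the string fits, so the call returns None.

None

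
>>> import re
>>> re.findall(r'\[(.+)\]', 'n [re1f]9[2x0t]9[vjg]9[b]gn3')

`findall` collects group 1 from the one match (1 total).

['re1f]9[2x0t]9[vjg]9[b']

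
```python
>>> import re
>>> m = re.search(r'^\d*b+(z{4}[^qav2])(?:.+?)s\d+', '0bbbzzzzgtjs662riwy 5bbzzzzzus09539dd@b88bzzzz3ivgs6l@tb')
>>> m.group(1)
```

'zzzzg'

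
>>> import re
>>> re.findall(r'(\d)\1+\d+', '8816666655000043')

`\1` is not a pattern — it's the concrete string captured by group 1, re-applied verbatim.
Scanning left to right: at [0:16] match '8816666655000043', group 1 = '8'.
Because there's exactly one group, `findall` drops the full match and keeps group 1 from the one hit.

['8']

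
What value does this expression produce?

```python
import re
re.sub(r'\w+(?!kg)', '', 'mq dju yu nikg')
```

`(?!…)`/`(?<!…)` only lets a position through if the neighbouring text does NOT match; no characters are consumed.
Every occurrence is swapped for ''.

'   '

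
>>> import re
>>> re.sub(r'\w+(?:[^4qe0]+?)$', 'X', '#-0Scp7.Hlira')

The pattern matches one or more of a word character; then one or more of any character except [4qe0] (lazy) (non-capturing group); then anchored at the end.
Matches: at [2:13] → '0Scp7.Hlira'.
Every occurrence is swapped for 'X'.

'#-X'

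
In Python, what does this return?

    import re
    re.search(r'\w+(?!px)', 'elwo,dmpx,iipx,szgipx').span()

The negative lookaround is zero-width — it rules out positions where the adjacent text would match, without consuming anything.
The match spans [0:4] → 'elwo'.

(0, 4)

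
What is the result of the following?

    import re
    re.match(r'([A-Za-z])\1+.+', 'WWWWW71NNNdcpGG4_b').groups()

The match spans [0:18] → 'WWWWW71NNNdcpGG4_b'.
Captured: group 1 = 'W'.

('W',)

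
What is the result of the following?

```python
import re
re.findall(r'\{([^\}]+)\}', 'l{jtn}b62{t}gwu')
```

['jtn', 't']

One capturing group, so `findall` returns just the captured substring from each match — 2 in all.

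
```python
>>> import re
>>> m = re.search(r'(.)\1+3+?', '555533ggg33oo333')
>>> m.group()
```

'55553'

After group 1 captures some text, `\1` only succeeds where that same text appears again.
`re.search` scans for the first position where the pattern succeeds.
The match spans [0:5] → '55553'.
Captured: group 1 = '5'.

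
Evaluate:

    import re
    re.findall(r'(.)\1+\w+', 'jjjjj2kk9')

A backreference is literal: `\1` must see the identical characters the first group matched.
Walking the string: at [0:9] match 'jjjjj2kk9', group 1 = 'j'.
One capturing group, so `findall` returns just the captured substring from the one match — 1 in all.

['j']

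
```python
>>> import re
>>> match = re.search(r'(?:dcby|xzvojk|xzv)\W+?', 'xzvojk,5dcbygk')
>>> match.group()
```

The match spans [0:7] → 'xzvojk,'.

'xzvojk,'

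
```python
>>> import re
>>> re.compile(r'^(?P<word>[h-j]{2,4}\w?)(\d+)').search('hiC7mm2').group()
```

'hiC7'

The match spans [0:4] → 'hiC7'.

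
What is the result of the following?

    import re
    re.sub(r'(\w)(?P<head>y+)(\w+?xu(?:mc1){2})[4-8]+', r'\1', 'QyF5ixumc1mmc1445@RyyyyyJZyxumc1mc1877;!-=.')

'QyF5ixumc1mmc1445@R;!-=.'

This matches a word character (captured); then one or more of a literal 'y' (captured as 'head'); then one or more of a word character (lazy), then the literal 'xu', then the literal 'mc1' repeated 2 times (captured); then one or more of a character in [4-8].
Matches: at [18:38] → 'RyyyyyJZyxumc1mc1877'.
The replacement refers to a captured group, so each match is rewritten using its own captured text.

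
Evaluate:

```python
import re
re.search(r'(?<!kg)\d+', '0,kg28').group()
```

The negative lookahead/lookbehind blocks any match where the forbidden context is present.
`re.search` scans for the first position where the pattern succeeds.
The match spans [0:1] → '0'.

'0'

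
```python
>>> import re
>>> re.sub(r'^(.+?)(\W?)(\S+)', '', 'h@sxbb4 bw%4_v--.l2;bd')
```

' bw%4_v--.l2;bd'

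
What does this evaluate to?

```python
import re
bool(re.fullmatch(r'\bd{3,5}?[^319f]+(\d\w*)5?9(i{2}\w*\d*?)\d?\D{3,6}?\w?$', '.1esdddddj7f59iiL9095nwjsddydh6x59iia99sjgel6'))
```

False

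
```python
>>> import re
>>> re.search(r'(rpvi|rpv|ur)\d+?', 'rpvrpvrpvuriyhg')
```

Unlike `match`, `search` isn't anchored — it looks for the pattern anywhere in the string.
Here nothing in the string fits, so the call returns None.

None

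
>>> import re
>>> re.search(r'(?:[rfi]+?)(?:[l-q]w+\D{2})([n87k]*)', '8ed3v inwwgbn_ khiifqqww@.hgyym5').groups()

The match spans [6:13] → 'inwwgbn'.
Captured: group 1 = 'n'.

('n',)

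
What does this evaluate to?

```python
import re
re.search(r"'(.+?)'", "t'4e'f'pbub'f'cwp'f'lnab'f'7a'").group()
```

"'4e'"

With the lazy modifier that quantifier settles for the fewest repetitions that let the rest of the pattern succeed (the atoms after it are unaffected and can still be greedy).
The match spans [1:5] → "'4e'".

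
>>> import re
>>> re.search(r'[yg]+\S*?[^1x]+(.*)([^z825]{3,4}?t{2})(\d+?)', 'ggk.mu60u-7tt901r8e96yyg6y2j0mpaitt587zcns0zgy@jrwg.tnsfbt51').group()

The pattern matches one or more of one of [yg], then zero or more of a non-whitespace character (lazy), then one or more of any character except [1x]; then zero or more of any character (captured); then 3 to 4 of any character except [z825] (lazy), then exactly 2 of the literal 't' (captured); then one or more of a digit (lazy) (captured).
The `?` after the quantifier makes it lazy — it takes as little as possible before letting the rest of the pattern try.
`search` walks the string left to right and returns the first match it finds.
The match spans [0:36] → 'ggk.mu60u-7tt901r8e96yyg6y2j0mpaitt5'.
Captured: group 1 = '1r8e96yyg6y2j0m', group 2 = 'paitt', group 3 = '5'.

'ggk.mu60u-7tt901r8e96yyg6y2j0mpaitt5'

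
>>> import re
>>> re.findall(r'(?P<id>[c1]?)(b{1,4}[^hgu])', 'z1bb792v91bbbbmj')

[('1', 'bb7'), ('1', 'bbbbm')]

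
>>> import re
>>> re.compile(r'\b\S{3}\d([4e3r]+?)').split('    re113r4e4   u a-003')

['    ', '3', 'r4e4   u ', '3', '']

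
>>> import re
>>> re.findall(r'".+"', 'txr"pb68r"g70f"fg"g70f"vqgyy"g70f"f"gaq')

['"pb68r"g70f"fg"g70f"vqgyy"g70f"f"']

Scanning left to right: at [3:36] → '"pb68r"g70f"fg"g70f"vqgyy"g70f"f"'.
No capturing groups, so `findall` returns the 1 full match string.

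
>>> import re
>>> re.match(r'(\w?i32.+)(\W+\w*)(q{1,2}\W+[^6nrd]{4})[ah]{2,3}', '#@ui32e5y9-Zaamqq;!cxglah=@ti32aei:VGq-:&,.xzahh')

None

Pattern: optionally a word character, then the literal 'i32', then one or more of any character (captured); then one or more of a non-word character, then zero or more of a word character (captured); then 1 to 2 of the literal 'q', then one or more of a non-word character, then exactly 4 of any character except [6nrd] (captured); then 2 to 3 of one of [ah].
`re.match` won't scan ahead — the pattern has to work from the very first character.
Here the pattern fails at index 0, so the call returns None.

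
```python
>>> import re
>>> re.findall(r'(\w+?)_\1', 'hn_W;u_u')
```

['u']

After group 1 captures some text, `\1` only succeeds where that same text appears again.
Scanning left to right: at [5:8] match 'u_u', group 1 = 'u'.
One capturing group, so `findall` returns just the captured substring from the one match — 1 in all.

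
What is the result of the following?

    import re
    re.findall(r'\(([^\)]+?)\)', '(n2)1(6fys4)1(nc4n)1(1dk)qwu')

['n2', '6fys4', 'nc4n', '1dk']

One capturing group, so `findall` returns just the captured substring from each match — 4 in all.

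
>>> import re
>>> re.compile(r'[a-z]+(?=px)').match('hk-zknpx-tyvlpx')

None

Because the assertion is zero-width, the text it checks is not consumed and won't appear in the result.
`match` is anchored at position 0; if the pattern doesn't fit there, it returns None.
Here the string doesn't start with a match, so the call returns None.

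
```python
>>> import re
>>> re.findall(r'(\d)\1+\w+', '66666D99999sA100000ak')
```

`\1` has to match the exact text group 1 already captured.
Walking the string: at [0:21] match '66666D99999sA100000ak', group 1 = '6'.
With a single group, `findall` returns only what that group captured — 1 item.

['6']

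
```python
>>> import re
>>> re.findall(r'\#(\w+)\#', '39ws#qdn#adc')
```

['qdn']

With a single group, `findall` returns only what that group captured — 1 item.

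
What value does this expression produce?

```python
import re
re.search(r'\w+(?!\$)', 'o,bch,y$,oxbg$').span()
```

`(?!…)`/`(?<!…)` only lets a position through if the neighbouring text does NOT match; no characters are consumed.
The match spans [0:1] → 'o'.

(0, 1)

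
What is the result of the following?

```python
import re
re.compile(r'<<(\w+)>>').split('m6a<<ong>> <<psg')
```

The group in the pattern means `split` returns the separators' captures alongside the pieces.

['m6a', 'ong', ' <<psg']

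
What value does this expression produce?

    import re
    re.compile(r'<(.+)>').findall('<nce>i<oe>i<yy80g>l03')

['nce>i<oe>i<yy80g']

Scanning left to right: at [0:18] match '<nce>i<oe>i<yy80g>', group 1 = 'nce>i<oe>i<yy80g'.
One capturing group, so `findall` returns just the captured substring from the one match — 1 in all.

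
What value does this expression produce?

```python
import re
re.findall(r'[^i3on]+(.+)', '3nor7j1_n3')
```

['n3']

Pattern: one or more of any character except [i3on]; then one or more of any character (captured).
Matches: at [3:10] match 'r7j1_n3', group 1 = 'n3'.
With a single group, `findall` returns only what that group captured — 1 item.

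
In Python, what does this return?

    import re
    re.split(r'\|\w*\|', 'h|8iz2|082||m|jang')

['h', '082', 'm|jang']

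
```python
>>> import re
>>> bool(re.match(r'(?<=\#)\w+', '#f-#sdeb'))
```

The `(?=…)`/`(?<=…)` assertion just peeks at neighbouring text; it doesn't advance the match position.
`match` is anchored at position 0; if the pattern doesn't fit there, it returns None.
Here position 0 doesn't satisfy it, so the call returns None, and `bool(None)` is False.

False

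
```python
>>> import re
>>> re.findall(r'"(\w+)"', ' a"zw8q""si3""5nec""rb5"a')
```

['zw8q', 'si3', '5nec', 'rb5']

`findall` collects group 1 from each match (4 total).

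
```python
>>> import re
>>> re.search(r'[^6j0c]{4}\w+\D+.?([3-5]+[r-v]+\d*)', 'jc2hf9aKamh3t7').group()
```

'2hf9aKamh3t7'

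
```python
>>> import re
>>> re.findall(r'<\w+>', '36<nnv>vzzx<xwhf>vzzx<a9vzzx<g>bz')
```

No capturing groups, so `findall` returns the 3 full match strings.

['<nnv>', '<xwhf>', '<g>']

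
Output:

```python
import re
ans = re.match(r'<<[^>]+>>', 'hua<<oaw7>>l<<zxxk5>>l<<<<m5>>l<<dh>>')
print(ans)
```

`match` is anchored at position 0; if the pattern doesn't fit there, it returns None.
Here the pattern fails at index 0, so the call returns None.

None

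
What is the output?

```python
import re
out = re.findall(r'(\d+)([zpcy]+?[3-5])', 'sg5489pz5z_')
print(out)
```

[('5489', 'pz5')]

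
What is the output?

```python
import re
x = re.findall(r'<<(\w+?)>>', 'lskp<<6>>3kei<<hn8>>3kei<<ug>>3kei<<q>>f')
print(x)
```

['6', 'hn8', 'ug', 'q']

Walking the string: at [4:9] match '<<6>>', group 1 = '6'; at [13:20] match '<<hn8>>', group 1 = 'hn8'; at [24:30] match '<<ug>>', group 1 = 'ug'; at [34:39] match '<<q>>', group 1 = 'q'.
With a single group, `findall` returns only what that group captured — 4 items.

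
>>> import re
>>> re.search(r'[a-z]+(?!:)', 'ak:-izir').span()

(0, 1)

`(?!…)`/`(?<!…)` only lets a position through if the neighbouring text does NOT match; no characters are consumed.
The match spans [0:1] → 'a'.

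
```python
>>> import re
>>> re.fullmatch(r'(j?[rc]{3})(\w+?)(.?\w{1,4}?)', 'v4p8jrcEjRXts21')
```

None

Pattern: optionally the literal 'j', then exactly 3 of one of [rc] (captured); then one or more of a word character (lazy) (captured); then optionally any character, then 1 to 4 of a word character (lazy) (captured).
`re.fullmatch` requires the pattern to consume the entire string.
Here the string isn't matched end-to-end, so the call returns None.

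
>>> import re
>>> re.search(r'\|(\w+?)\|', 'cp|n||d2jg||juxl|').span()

(2, 5)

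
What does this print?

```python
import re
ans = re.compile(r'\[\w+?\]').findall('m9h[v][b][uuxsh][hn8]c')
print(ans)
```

['[v]', '[b]', '[uuxsh]', '[hn8]']

With no groups in the pattern, `findall` gives back each whole match — 4 here.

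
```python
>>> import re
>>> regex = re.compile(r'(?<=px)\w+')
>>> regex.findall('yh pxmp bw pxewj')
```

['mp', 'ewj']

The `(?=…)`/`(?<=…)` assertion just peeks at neighbouring text; it doesn't advance the match position.
With no groups in the pattern, `findall` gives back each whole match — 2 here.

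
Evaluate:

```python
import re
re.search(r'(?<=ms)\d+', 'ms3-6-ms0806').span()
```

The lookaround is zero-width — it requires the adjacent text to match without consuming it, so the asserted text isn't part of the match.
`search` walks the string left to right and returns the first match it finds.
The match spans [2:3] → '3'.

(2, 3)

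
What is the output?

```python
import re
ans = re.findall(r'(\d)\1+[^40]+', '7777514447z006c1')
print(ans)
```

['7', '4', '0']

The backreference `\1` re-matches whatever the first group consumed, character for character.
`findall` collects group 1 from each match (3 total).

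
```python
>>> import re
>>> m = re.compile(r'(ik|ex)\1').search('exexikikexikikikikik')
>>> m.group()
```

'exex'

The backreference `\1` re-matches whatever the first group consumed, character for character.
The match spans [0:4] → 'exex'.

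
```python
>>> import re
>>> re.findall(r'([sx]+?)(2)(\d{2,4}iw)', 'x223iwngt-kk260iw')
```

The pattern matches one or more of one of [sx] (lazy) (captured); then a literal '2' (captured); then 2 to 4 of a digit, then the literal 'iw' (captured).
Walking the string: at [0:6] match 'x223iw', groups = ('x', '2', '23iw').
`findall` packs the 3 group values into a tuple for every match.

[('x', '2', '23iw')]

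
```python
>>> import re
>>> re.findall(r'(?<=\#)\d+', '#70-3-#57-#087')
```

['70', '57', '087']

The positive lookaround only admits positions where the adjacent text matches; those characters stay outside the span.
No capturing groups, so `findall` returns the 3 full match strings.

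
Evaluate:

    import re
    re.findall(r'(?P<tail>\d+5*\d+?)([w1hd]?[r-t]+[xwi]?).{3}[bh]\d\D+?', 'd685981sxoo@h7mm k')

This matches one or more of a digit, then zero or more of the literal '5', then one or more of a digit (lazy) (captured as 'tail'); then optionally one of [w1hd], then one or more of a character in [r-t], then optionally one of [xwi] (captured); then exactly 3 of any character, then one of [bh], then a digit; then one or more of a non-digit (lazy).
Walking the string: at [1:15] match '685981sxoo@h7m', groups = ('685981', 'sx').
Multiple groups make `findall` return tuples — one 2-tuple for the one match.

[('685981', 'sx')]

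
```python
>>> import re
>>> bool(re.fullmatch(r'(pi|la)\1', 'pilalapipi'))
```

False

`re.fullmatch` requires the pattern to consume the entire string.
Here the string isn't matched end-to-end, so the call returns None, and `bool(None)` is False.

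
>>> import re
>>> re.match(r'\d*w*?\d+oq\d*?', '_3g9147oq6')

None

`match` is anchored at position 0; if the pattern doesn't fit there, it returns None.
Here the string doesn't start with a match, so the call returns None.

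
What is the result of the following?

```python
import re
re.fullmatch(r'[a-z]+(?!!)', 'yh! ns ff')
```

The negative lookaround is zero-width — it rules out positions where the adjacent text would match, without consuming anything.
`re.fullmatch` is like wrapping the pattern in `^…$` (in single-line mode).
Here the pattern can't cover the whole string, so the call returns None.

None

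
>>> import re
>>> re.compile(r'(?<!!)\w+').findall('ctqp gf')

The negative lookahead/lookbehind blocks any match where the forbidden context is present.
Scanning left to right: at [0:4] → 'ctqp'; at [5:7] → 'gf'.
`findall` yields the raw match text (2 of them) because the pattern has no groups.

['ctqp', 'gf']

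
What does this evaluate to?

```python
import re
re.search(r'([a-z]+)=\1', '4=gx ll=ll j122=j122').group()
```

'll=ll'

`\1` has to match the exact text group 1 already captured.
The match spans [5:10] → 'll=ll'.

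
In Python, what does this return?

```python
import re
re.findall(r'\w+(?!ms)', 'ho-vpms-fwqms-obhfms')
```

['ho', 'vpms', 'fwqms', 'obhfms']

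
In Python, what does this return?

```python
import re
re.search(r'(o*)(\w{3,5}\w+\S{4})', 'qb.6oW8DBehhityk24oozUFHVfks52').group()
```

'6oW8DBehhityk24oozUFHVfks52'

Pattern: zero or more of a literal 'o' (captured); then 3 to 5 of a word character, then one or more of a word character, then exactly 4 of a non-whitespace character (captured).
`search` walks the string left to right and returns the first match it finds.
The match spans [3:30] → '6oW8DBehhityk24oozUFHVfks52'.
Captured: group 1 = '', group 2 = '6oW8DBehhityk24oozUFHVfks52'.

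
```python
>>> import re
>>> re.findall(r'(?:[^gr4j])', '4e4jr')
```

Pattern: any character except [gr4j] (non-capturing group).
Since nothing is captured, `findall` lists the 1 matched substring directly.

['e']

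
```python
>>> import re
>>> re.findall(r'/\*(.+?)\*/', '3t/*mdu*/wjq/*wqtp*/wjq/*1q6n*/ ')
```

A non-greedy quantifier consumes as few characters as it can — just enough that the remainder of the pattern still matches from where it stops; whatever follows it matches normally.
Walking the string: at [2:9] match '/*mdu*/', group 1 = 'mdu'; at [12:20] match '/*wqtp*/', group 1 = 'wqtp'; at [23:31] match '/*1q6n*/', group 1 = '1q6n'.
Because there's exactly one group, `findall` drops the full match and keeps group 1 from each hit.

['mdu', 'wqtp', '1q6n']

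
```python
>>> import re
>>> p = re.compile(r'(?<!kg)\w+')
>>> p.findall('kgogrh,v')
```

['kgogrh', 'v']

Because the assertion is negative and zero-width, positions next to the forbidden text are skipped.
Walking the string: at [0:6] → 'kgogrh'; at [7:8] → 'v'.
With no groups in the pattern, `findall` gives back each whole match — 2 here.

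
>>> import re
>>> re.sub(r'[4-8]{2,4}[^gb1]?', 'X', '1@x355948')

'1@x3XX'

This matches 2 to 4 of a character in [4-8]; then optionally any character except [gb1].
Matches: at [4:7] → '559'; at [7:9] → '48'.
`sub` substitutes 'X' at each match site.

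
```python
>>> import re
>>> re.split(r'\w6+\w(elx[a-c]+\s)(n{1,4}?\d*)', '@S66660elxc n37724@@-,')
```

['@', 'elxc ', 'n37724', '@@-,']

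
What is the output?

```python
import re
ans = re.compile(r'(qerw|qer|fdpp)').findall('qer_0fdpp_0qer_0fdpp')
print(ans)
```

Matches: at [0:3] match 'qer', group 1 = 'qer'; at [5:9] match 'fdpp', group 1 = 'fdpp'; at [11:14] match 'qer', group 1 = 'qer'; at [16:20] match 'fdpp', group 1 = 'fdpp'.
With a single group, `findall` returns only what that group captured — 4 items.

['qer', 'fdpp', 'qer', 'fdpp']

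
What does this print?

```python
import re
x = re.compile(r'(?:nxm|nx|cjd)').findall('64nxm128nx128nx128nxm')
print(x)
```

['nxm', 'nx', 'nx', 'nxm']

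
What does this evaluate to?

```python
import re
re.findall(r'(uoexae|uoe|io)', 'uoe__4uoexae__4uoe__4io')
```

Branches in `(...|...)` are attempted left-to-right; the first branch that allows the whole pattern to succeed is taken.
With a single group, `findall` returns only what that group captured — 4 items.

['uoe', 'uoexae', 'uoe', 'io']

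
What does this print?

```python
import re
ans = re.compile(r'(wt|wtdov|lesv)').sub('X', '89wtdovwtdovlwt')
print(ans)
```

89XdovXdovlX

The regex engine tests alternatives in the order written; an earlier branch that matches wins even if a later one would match more.
Every occurrence is swapped for 'X'.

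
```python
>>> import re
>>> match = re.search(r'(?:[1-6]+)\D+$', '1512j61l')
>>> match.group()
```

The match spans [5:8] → '61l'.

'61l'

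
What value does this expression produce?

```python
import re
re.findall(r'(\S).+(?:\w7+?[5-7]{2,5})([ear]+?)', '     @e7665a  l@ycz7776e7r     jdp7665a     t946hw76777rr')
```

Pattern: a non-whitespace character (captured); then one or more of any character; then a word character, then one or more of a literal '7' (lazy), then 2 to 5 of a character in [5-7] (non-capturing group); then one or more of one of [ear] (lazy) (captured).
`findall` packs the 2 group values into a tuple for every match.

[('@', 'r')]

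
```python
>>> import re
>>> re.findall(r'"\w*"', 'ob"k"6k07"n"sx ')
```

Matches: at [2:5] → '"k"'; at [9:12] → '"n"'.
Since nothing is captured, `findall` lists the 2 matched substrings directly.

['"k"', '"n"']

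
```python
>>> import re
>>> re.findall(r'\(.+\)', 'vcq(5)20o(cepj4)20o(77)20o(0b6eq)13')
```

Scanning left to right: at [3:33] → '(5)20o(cepj4)20o(77)20o(0b6eq)'.
No capturing groups, so `findall` returns the 1 full match string.

['(5)20o(cepj4)20o(77)20o(0b6eq)']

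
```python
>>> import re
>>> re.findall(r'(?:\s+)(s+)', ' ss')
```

Pattern: one or more of whitespace (non-capturing group); then one or more of a literal 's' (captured).
Scanning left to right: at [0:3] match ' ss', group 1 = 'ss'.
With a single group, `findall` returns only what that group captured — 1 item.

['ss']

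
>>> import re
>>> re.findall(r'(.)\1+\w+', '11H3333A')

`\1` is not a pattern — it's the concrete string captured by group 1, re-applied verbatim.
One capturing group, so `findall` returns just the captured substring from the one match — 1 in all.

['1']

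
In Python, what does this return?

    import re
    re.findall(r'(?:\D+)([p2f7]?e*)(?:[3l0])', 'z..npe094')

['']

Pattern: one or more of a non-digit (non-capturing group); then optionally one of [p2f7], then zero or more of the literal 'e' (captured); then one of [3l0] (non-capturing group).
Scanning left to right: at [0:7] match 'z..npe0', group 1 = ''.
`findall` collects group 1 from the one match (1 total).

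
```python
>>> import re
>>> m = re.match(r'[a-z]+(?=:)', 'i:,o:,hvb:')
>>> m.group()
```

Lookahead/lookbehind check context without consuming it, so the matched span excludes the asserted characters.
`re.match` won't scan ahead — the pattern has to work from the very first character.
The match spans [0:1] → 'i'.

'i'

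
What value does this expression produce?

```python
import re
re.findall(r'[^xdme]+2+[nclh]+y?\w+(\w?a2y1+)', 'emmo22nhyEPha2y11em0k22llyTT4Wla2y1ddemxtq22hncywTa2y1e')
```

Pattern: one or more of any character except [xdme]; then one or more of a literal '2'; then one or more of one of [nclh], then optionally a literal 'y', then one or more of a word character; then optionally a word character, then the literal 'a2y', then one or more of the literal '1' (captured).
Scanning left to right: at [3:54] match 'o22nhyEPha2y11em0k22llyTT4Wla2y1ddemxtq22hncywTa2y1', group 1 = 'a2y1'.
One capturing group, so `findall` returns just the captured substring from the one match — 1 in all.

['a2y1']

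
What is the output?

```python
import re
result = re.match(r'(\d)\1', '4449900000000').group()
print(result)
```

`re.match` won't scan ahead — the pattern has to work from the very first character.
The match spans [0:2] → '44'.

44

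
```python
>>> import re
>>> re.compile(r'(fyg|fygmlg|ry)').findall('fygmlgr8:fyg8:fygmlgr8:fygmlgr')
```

The regex engine tests alternatives in the order written; an earlier branch that matches wins even if a later one would match more.
Matches: at [0:3] match 'fyg', group 1 = 'fyg'; at [9:12] match 'fyg', group 1 = 'fyg'; at [14:17] match 'fyg', group 1 = 'fyg'; at [23:26] match 'fyg', group 1 = 'fyg'.
With a single group, `findall` returns only what that group captured — 4 items.

['fyg', 'fyg', 'fyg', 'fyg']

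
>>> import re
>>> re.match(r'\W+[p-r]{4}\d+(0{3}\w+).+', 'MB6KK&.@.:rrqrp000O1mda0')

`match` is anchored at position 0; if the pattern doesn't fit there, it returns None.
Here position 0 doesn't satisfy it, so the call returns None.

None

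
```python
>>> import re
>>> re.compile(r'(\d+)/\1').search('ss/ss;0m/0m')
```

`\1` is not a pattern — it's the concrete string captured by group 1, re-applied verbatim.
`re.search` tries every starting position until one works.
Here no position works, so the call returns None.

None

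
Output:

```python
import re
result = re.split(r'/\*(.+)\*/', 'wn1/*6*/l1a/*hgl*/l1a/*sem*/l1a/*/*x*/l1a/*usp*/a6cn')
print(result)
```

`re.split` interleaves the captured-group text with the surrounding fragments.

['wn1', '6*/l1a/*hgl*/l1a/*sem*/l1a/*/*x*/l1a/*usp', 'a6cn']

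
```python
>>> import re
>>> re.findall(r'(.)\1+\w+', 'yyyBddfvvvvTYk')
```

['y']

The backreference `\1` re-matches whatever the first group consumed, character for character.
Walking the string: at [0:14] match 'yyyBddfvvvvTYk', group 1 = 'y'.
`findall` collects group 1 from the one match (1 total).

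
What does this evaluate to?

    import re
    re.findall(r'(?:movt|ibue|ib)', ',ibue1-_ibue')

['ibue', 'ibue']

Alternation isn't longest-match — the leftmost alternative that fits at this position is chosen.
Matches: at [1:5] → 'ibue'; at [8:12] → 'ibue'.
`findall` yields the raw match text (2 of them) because the pattern has no groups.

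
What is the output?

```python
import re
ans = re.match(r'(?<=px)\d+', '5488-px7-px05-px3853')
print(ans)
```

None

The lookaround is zero-width — it requires the adjacent text to match without consuming it, so the asserted text isn't part of the match.
`match` is anchored at position 0; if the pattern doesn't fit there, it returns None.
Here the pattern fails at index 0, so the call returns None.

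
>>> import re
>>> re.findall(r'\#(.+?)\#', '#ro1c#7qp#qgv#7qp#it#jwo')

['ro1c', 'qgv', 'it']

The `?` after the quantifier makes it lazy — it takes as little as possible before letting the rest of the pattern try.
Matches: at [0:6] match '#ro1c#', group 1 = 'ro1c'; at [9:14] match '#qgv#', group 1 = 'qgv'; at [17:21] match '#it#', group 1 = 'it'.
One capturing group, so `findall` returns just the captured substring from each match — 3 in all.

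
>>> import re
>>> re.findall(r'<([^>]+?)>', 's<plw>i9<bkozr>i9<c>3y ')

['plw', 'bkozr', 'c']

With a single group, `findall` returns only what that group captured — 3 items.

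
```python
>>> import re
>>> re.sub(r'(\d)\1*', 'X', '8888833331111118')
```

'XXXX'

`\1` is not a pattern — it's the concrete string captured by group 1, re-applied verbatim.
Matches: at [0:5] → '88888'; at [5:9] → '3333'; at [9:15] → '111111'; at [15:16] → '8'.
Each match is replaced by 'X'.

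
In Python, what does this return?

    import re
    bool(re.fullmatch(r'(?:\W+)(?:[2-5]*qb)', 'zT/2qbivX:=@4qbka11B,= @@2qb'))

False

For `fullmatch`, every character of the input must be accounted for by the pattern.
Here the string isn't matched end-to-end, so the call returns None, and `bool(None)` is False.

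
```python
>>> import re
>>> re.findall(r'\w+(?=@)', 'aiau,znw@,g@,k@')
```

['znw', 'g', 'k']

Lookahead/lookbehind check context without consuming it, so the matched span excludes the asserted characters.
Matches: at [5:8] → 'znw'; at [10:11] → 'g'; at [13:14] → 'k'.
With no groups in the pattern, `findall` gives back each whole match — 3 here.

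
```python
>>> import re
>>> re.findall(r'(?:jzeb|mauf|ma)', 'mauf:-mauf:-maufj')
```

['mauf', 'mauf', 'mauf']

`|` is ordered: at each position the engine commits to the first alternative that works.
Scanning left to right: at [0:4] → 'mauf'; at [6:10] → 'mauf'; at [12:16] → 'mauf'.
With no groups in the pattern, `findall` gives back each whole match — 3 here.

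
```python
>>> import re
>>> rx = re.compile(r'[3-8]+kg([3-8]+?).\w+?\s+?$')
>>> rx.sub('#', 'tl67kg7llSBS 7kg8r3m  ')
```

'tl67kg7llSBS #'

Pattern: one or more of a character in [3-8], then the literal 'kg'; then one or more of a character in [3-8] (lazy) (captured); then any character, then one or more of a word character (lazy), then one or more of whitespace (lazy); then anchored at the end.
Matches: at [13:22] → '7kg8r3m  '.
Every occurrence is swapped for '#'.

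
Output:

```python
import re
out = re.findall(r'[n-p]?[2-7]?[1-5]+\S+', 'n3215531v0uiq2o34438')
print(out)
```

['n3215531v0uiq2o34438']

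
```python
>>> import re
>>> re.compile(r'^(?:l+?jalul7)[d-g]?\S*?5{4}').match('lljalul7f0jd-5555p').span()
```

(0, 17)

`match` is anchored at position 0; if the pattern doesn't fit there, it returns None.
The match spans [0:17] → 'lljalul7f0jd-5555'.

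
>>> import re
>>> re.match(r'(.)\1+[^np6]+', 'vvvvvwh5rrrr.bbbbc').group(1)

`\1` has to match the exact text group 1 already captured.
`match` is anchored at position 0; if the pattern doesn't fit there, it returns None.
The match spans [0:18] → 'vvvvvwh5rrrr.bbbbc'.
Captured: group 1 = 'v'.

'v'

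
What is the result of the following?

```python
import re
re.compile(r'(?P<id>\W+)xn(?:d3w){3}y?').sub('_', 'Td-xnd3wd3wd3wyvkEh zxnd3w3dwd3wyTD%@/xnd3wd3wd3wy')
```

Pattern: one or more of a non-word character (captured as 'id'); then the literal 'xn', then the literal 'd3w' repeated 3 times, then optionally a literal 'y'.
Matches: at [2:15] → '-xnd3wd3wd3wy'; at [35:50] → '%@/xnd3wd3wd3wy'.
Every occurrence is swapped for '_'.

'Td_vkEh zxnd3w3dwd3wyTD_'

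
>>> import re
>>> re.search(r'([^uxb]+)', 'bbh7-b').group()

Pattern: one or more of any character except [uxb] (captured).
`re.search` scans for the first position where the pattern succeeds.
The match spans [2:5] → 'h7-'.
Captured: group 1 = 'h7-'.

'h7-'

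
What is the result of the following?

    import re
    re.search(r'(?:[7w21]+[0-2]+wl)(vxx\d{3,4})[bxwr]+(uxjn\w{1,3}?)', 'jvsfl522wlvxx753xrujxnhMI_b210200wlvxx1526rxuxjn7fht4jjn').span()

The pattern matches one or more of one of [7w21], then one or more of a character in [0-2], then the literal 'wl' (non-capturing group); then the literal 'vxx', then 3 to 4 of a digit (captured); then one or more of one of [bxwr]; then the literal 'ux', then the literal 'jn', then 1 to 3 of a word character (lazy) (captured).
A non-greedy quantifier consumes as few characters as it can — just enough that the remainder of the pattern still matches from where it stops; whatever follows it matches normally.
`re.search` tries every starting position until one works.
The match spans [27:49] → '210200wlvxx1526rxuxjn7'.
Captured: group 1 = 'vxx1526', group 2 = 'uxjn7'.

(27, 49)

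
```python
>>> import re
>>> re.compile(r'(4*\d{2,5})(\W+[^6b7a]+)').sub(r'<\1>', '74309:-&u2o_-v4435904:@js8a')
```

'<74309>a'

This matches zero or more of a literal '4', then 2 to 5 of a digit (captured); then one or more of a non-word character, then one or more of any character except [6b7a] (captured).
`\1` in the replacement pulls in group 1's text for each match.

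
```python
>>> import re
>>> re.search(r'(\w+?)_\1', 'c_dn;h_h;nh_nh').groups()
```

('h',)

A backreference is literal: `\1` must see the identical characters the first group matched.
Unlike `match`, `search` isn't anchored — it looks for the pattern anywhere in the string.
The match spans [5:8] → 'h_h'.
Captured: group 1 = 'h'.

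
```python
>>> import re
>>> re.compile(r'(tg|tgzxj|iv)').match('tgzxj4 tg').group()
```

'tg'

Alternation tries branches left to right and keeps the first one that lets the overall match succeed at that position.
`re.match` only tries the pattern at the start of the string.
The match spans [0:2] → 'tg'.
Captured: group 1 = 'tg'.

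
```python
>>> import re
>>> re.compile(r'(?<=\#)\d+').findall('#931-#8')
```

Because the assertion is zero-width, the text it checks is not consumed and won't appear in the result.
Walking the string: at [1:4] → '931'; at [6:7] → '8'.
`findall` yields the raw match text (2 of them) because the pattern has no groups.

['931', '8']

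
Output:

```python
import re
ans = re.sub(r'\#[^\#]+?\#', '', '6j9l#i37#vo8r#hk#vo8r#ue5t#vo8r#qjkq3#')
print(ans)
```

Matches: at [4:9] → '#i37#'; at [13:17] → '#hk#'; at [21:27] → '#ue5t#'; at [31:38] → '#qjkq3#'.
Each match is replaced by ''.

6j9lvo8rvo8rvo8r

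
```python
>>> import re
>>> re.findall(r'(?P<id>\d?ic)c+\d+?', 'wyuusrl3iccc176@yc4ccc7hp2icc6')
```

This matches optionally a digit, then the literal 'ic' (captured as 'id'); then one or more of a literal 'c'; then one or more of a digit (lazy).
Scanning left to right: at [7:13] match '3iccc1', group 1 = '3ic'; at [25:30] match '2icc6', group 1 = '2ic'.
Because there's exactly one group, `findall` drops the full match and keeps group 1 from each hit.

['3ic', '2ic']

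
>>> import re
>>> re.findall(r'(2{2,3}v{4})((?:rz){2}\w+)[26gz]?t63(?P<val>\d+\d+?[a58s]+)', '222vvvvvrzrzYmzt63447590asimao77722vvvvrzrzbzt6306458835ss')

Pattern: 2 to 3 of the literal '2', then exactly 4 of the literal 'v' (captured); then the literal 'rz' repeated 2 times, then one or more of a word character (captured); then optionally one of [26gz], then the literal 't63'; then one or more of a digit, then one or more of a digit (lazy), then one or more of one of [a58s] (captured as 'val').
Scanning left to right: at [33:58] match '22vvvvrzrzbzt6306458835ss', groups = ('22vvvv', 'rzrzbz', '06458835ss').
3 groups means the one result is a tuple of 3 captured strings — 1 here.

[('22vvvv', 'rzrzbz', '06458835ss')]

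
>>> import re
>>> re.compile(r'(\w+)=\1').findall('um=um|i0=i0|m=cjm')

['um', 'i0']

`\1` has to match the exact text group 1 already captured.
Matches: at [0:5] match 'um=um', group 1 = 'um'; at [6:11] match 'i0=i0', group 1 = 'i0'.
Because there's exactly one group, `findall` drops the full match and keeps group 1 from each hit.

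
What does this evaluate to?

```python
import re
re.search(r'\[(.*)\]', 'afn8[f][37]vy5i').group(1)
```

'f][37'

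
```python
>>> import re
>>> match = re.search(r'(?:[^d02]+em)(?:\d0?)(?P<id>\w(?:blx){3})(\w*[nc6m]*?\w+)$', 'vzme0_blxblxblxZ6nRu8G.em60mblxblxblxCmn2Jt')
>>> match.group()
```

'_blxblxblxZ6nRu8G.em60mblxblxblxCmn2Jt'

Pattern: one or more of any character except [d02], then the literal 'em' (non-capturing group); then a digit, then optionally a literal '0' (non-capturing group); then a word character, then the literal 'blx' repeated 3 times (captured as 'id'); then zero or more of a word character, then zero or more of one of [nc6m] (lazy), then one or more of a word character (captured); then anchored at the end.
`re.search` tries every starting position until one works.
The match spans [5:43] → '_blxblxblxZ6nRu8G.em60mblxblxblxCmn2Jt'.
Captured: group 1 = 'mblxblxblx', group 2 = 'Cmn2Jt'.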